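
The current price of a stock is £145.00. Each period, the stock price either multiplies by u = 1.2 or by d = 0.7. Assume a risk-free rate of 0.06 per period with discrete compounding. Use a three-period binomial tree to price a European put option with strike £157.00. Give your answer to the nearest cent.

£16.14

Risk-neutral probability p = (1 + 0.06 − 0.7)/(1.2 − 0.7) = 0.3600/0.5000 = 0.7200
Terminal stock prices: S_uuu = 250.6, S_uud = 146.2, S_udd = 85.26, S_ddd = 49.73
Terminal payoffs (K − S): max(-93.56, 0) = 0, max(10.84, 0) = 10.84, max(71.74, 0) = 71.74, max(107.3, 0) = 107.3
Node uu (S = 208.8): V_uu = 1/1.06·[0.7200·0.0000 + 0.2800·10.8400] = 2.8634
Node ud (S = 121.8): V_ud = 1/1.06·[0.7200·10.8400 + 0.2800·71.7400] = 26.3132
Node dd (S = 71.05): V_dd = 1/1.06·[0.7200·71.7400 + 0.2800·107.2650] = 77.0632
Node u (S = 174): V_u = 1/1.06·[0.7200·2.8634 + 0.2800·26.3132] = 8.8956
Node d (S = 101.5): V_d = 1/1.06·[0.7200·26.3132 + 0.2800·77.0632] = 38.2294
Node 0 (S = 145): V_0 = 1/1.06·[0.7200·8.8956 + 0.2800·38.2294] = 16.1406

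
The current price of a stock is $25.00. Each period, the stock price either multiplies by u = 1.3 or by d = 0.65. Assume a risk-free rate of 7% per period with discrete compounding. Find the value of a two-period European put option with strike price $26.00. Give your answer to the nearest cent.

$3.64

Risk-neutral probability p = (1 + 0.07 − 0.65)/(1.3 − 0.65) = 0.4200/0.6500 = 0.6462
Terminal stock prices: S_uu = 42.25, S_ud = 21.12, S_dd = 10.56
Terminal payoffs (K − S): max(-16.25, 0) = 0, max(4.875, 0) = 4.875, max(15.44, 0) = 15.44
Node u (S = 32.5): V_u = 1/1.07·[0.6462·0.0000 + 0.3538·4.8750] = 1.6121
Node d (S = 16.25): V_d = 1/1.07·[0.6462·4.8750 + 0.3538·15.4375] = 8.0491
Node 0 (S = 25): V_0 = 1/1.07·[0.6462·1.6121 + 0.3538·8.0491] = 3.6354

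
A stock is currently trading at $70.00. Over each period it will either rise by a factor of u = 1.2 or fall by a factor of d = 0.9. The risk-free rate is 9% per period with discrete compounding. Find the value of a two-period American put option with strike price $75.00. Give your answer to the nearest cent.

Risk-neutral probability p = (1 + 0.09 − 0.9)/(1.2 − 0.9) = 0.1900/0.3000 = 0.6333
Terminal stock prices: S_uu = 100.8, S_ud = 75.6, S_dd = 56.7
Terminal payoffs (K − S): max(-25.8, 0) = 0, max(-0.6, 0) = 0, max(18.3, 0) = 18.3
Node u (S = 84): continuation = 1/1.09·[0.6333·0.0000 + 0.3667·0.0000] = 0.0000; exercise value = 0.0000 ≤ continuation, so V_u = 0.0000
Node d (S = 63): continuation = 1/1.09·[0.6333·0.0000 + 0.3667·18.3000] = 6.1560; exercise value = 12.0000 > continuation, so V_d = 12.0000 (exercise)
Node 0 (S = 70): continuation = 1/1.09·[0.6333·0.0000 + 0.3667·12.0000] = 4.0367; exercise value = 5.0000 > continuation, so V_0 = 5.0000 (exercise)

$5.00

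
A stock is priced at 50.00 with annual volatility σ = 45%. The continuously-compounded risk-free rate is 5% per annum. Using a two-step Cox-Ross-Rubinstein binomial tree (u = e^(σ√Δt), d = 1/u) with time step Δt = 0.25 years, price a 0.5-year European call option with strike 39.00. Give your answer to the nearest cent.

13.90

CRR parameters: u = e^(σ√Δt) = e^(0.45·√0.25) = 1.2523, d = 1/u = 0.7985
Per-period rate: rΔt = 0.05·0.25 = 0.0125, so R = e^0.0125 = 1.0126
Risk-neutral probability p = (e^0.0125 − 0.7985)/(1.2523 − 0.7985) = 0.2141/0.4538 = 0.4717
Terminal stock prices: S_uu = 78.42, S_ud = 50, S_dd = 31.88
Terminal payoffs (S − K): max(39.42, 0) = 39.42, max(11, 0) = 11, max(-7.119, 0) = 0
Node u (S = 62.62): V_u = e^(−0.0125)·[0.4717·39.4156 + 0.5283·11.0000] = 24.1006
Node d (S = 39.93): V_d = e^(−0.0125)·[0.4717·11.0000 + 0.5283·0.0000] = 5.1243
Node 0 (S = 50): V_0 = e^(−0.0125)·[0.4717·24.1006 + 0.5283·5.1243] = 13.9006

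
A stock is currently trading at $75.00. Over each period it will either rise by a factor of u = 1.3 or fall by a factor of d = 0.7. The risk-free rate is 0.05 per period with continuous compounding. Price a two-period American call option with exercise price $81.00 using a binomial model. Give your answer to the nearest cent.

$14.19

Risk-neutral probability p = (e^0.05 − 0.7)/(1.3 − 0.7) = 0.3513/0.6000 = 0.5855
Terminal stock prices: S_uu = 126.8, S_ud = 68.25, S_dd = 36.75
Terminal payoffs (S − K): max(45.75, 0) = 45.75, max(-12.75, 0) = 0, max(-44.25, 0) = 0
Node u (S = 97.5): continuation = e^(−0.05)·[0.5855·45.7500 + 0.4145·0.0000] = 25.4781; exercise value = 16.5000 ≤ continuation, so V_u = 25.4781
Node d (S = 52.5): continuation = e^(−0.05)·[0.5855·0.0000 + 0.4145·0.0000] = 0.0000; exercise value = 0.0000 ≤ continuation, so V_d = 0.0000
Node 0 (S = 75): continuation = e^(−0.05)·[0.5855·25.4781 + 0.4145·0.0000] = 14.1887; exercise value = 0.0000 ≤ continuation, so V_0 = 14.1887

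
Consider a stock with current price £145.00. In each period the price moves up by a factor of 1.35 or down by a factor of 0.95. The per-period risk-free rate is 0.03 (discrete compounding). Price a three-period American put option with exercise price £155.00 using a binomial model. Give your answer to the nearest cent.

£14.56

Risk-neutral probability p = (1 + 0.03 − 0.95)/(1.35 − 0.95) = 0.0800/0.4000 = 0.2000
Terminal stock prices: S_uuu = 356.8, S_uud = 251, S_udd = 176.7, S_ddd = 124.3
Terminal payoffs (K − S): max(-201.8, 0) = 0, max(-96.05, 0) = 0, max(-21.66, 0) = 0, max(30.68, 0) = 30.68
Node uu (S = 264.3): continuation = 1/1.03·[0.2000·0.0000 + 0.8000·0.0000] = 0.0000; exercise value = 0.0000 ≤ continuation, so V_uu = 0.0000
Node ud (S = 186): continuation = 1/1.03·[0.2000·0.0000 + 0.8000·0.0000] = 0.0000; exercise value = 0.0000 ≤ continuation, so V_ud = 0.0000
Node dd (S = 130.9): continuation = 1/1.03·[0.2000·0.0000 + 0.8000·30.6806] = 23.8296; exercise value = 24.1375 > continuation, so V_dd = 24.1375 (exercise)
Node u (S = 195.8): continuation = 1/1.03·[0.2000·0.0000 + 0.8000·0.0000] = 0.0000; exercise value = 0.0000 ≤ continuation, so V_u = 0.0000
Node d (S = 137.8): continuation = 1/1.03·[0.2000·0.0000 + 0.8000·24.1375] = 18.7476; exercise value = 17.2500 ≤ continuation, so V_d = 18.7476
Node 0 (S = 145): continuation = 1/1.03·[0.2000·0.0000 + 0.8000·18.7476] = 14.5612; exercise value = 10.0000 ≤ continuation, so V_0 = 14.5612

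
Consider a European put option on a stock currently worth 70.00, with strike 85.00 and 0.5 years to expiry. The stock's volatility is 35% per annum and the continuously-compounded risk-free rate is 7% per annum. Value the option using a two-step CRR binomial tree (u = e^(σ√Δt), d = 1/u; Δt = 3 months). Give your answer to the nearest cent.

15.63

CRR parameters: u = e^(σ√Δt) = e^(0.35·√0.25) = 1.1912, d = 1/u = 0.8395
Per-period rate: rΔt = 0.07·0.25 = 0.0175, so R = e^0.0175 = 1.0177
Risk-neutral probability p = (e^0.0175 − 0.8395)/(1.1912 − 0.8395) = 0.1782/0.3518 = 0.5065
Terminal stock prices: S_uu = 99.33, S_ud = 70, S_dd = 49.33
Terminal payoffs (K − S): max(-14.33, 0) = 0, max(15, 0) = 15, max(35.67, 0) = 35.67
Node u (S = 83.39): V_u = e^(−0.0175)·[0.5065·0.0000 + 0.4935·15.0000] = 7.2734
Node d (S = 58.76): V_d = e^(−0.0175)·[0.5065·15.0000 + 0.4935·35.6718] = 24.7634
Node 0 (S = 70): V_0 = e^(−0.0175)·[0.5065·7.2734 + 0.4935·24.7634] = 15.6281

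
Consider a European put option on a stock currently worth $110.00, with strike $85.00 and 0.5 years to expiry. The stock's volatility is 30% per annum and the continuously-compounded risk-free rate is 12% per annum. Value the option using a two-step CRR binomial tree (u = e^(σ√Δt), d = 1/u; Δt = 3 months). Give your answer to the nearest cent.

$0.63

CRR parameters: u = e^(σ√Δt) = e^(0.3·√0.25) = 1.1618, d = 1/u = 0.8607
Per-period rate: rΔt = 0.12·0.25 = 0.03, so R = e^0.03 = 1.0305
Risk-neutral probability p = (e^0.03 − 0.8607)/(1.1618 − 0.8607) = 0.1697/0.3011 = 0.5637
Terminal stock prices: S_uu = 148.5, S_ud = 110, S_dd = 81.49
Terminal payoffs (K − S): max(-63.48, 0) = 0, max(-25, 0) = 0, max(3.51, 0) = 3.51
Node u (S = 127.8): V_u = e^(−0.03)·[0.5637·0.0000 + 0.4363·0.0000] = 0.0000
Node d (S = 94.68): V_d = e^(−0.03)·[0.5637·0.0000 + 0.4363·3.5100] = 1.4861
Node 0 (S = 110): V_0 = e^(−0.03)·[0.5637·0.0000 + 0.4363·1.4861] = 0.6292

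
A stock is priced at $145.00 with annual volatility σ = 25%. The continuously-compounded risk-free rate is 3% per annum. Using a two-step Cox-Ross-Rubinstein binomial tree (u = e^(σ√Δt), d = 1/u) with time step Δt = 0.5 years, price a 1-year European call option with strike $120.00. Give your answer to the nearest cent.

$32.99

CRR parameters: u = e^(σ√Δt) = e^(0.25·√0.5) = 1.1934, d = 1/u = 0.8380
Per-period rate: rΔt = 0.03·0.5 = 0.015, so R = e^0.015 = 1.0151
Risk-neutral probability p = (e^0.015 − 0.8380)/(1.1934 − 0.8380) = 0.1771/0.3554 = 0.4984
Terminal stock prices: S_uu = 206.5, S_ud = 145, S_dd = 101.8
Terminal payoffs (S − K): max(86.5, 0) = 86.5, max(25, 0) = 25, max(-18.18, 0) = 0
Node u (S = 173): V_u = e^(−0.015)·[0.4984·86.4973 + 0.5016·25.0000] = 54.8244
Node d (S = 121.5): V_d = e^(−0.015)·[0.4984·25.0000 + 0.5016·0.0000] = 12.2756
Node 0 (S = 145): V_0 = e^(−0.015)·[0.4984·54.8244 + 0.5016·12.2756] = 32.9853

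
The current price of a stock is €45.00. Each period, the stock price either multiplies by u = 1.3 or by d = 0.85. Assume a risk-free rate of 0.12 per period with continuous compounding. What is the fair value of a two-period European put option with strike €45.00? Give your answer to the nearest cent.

Risk-neutral probability p = (e^0.12 − 0.85)/(1.3 − 0.85) = 0.2775/0.4500 = 0.6167
Terminal stock prices: S_uu = 76.05, S_ud = 49.73, S_dd = 32.51
Terminal payoffs (K − S): max(-31.05, 0) = 0, max(-4.725, 0) = 0, max(12.49, 0) = 12.49
Node u (S = 58.5): V_u = e^(−0.12)·[0.6167·0.0000 + 0.3833·0.0000] = 0.0000
Node d (S = 38.25): V_d = e^(−0.12)·[0.6167·0.0000 + 0.3833·12.4875] = 4.2457
Node 0 (S = 45): V_0 = e^(−0.12)·[0.6167·0.0000 + 0.3833·4.2457] = 1.4435

€1.44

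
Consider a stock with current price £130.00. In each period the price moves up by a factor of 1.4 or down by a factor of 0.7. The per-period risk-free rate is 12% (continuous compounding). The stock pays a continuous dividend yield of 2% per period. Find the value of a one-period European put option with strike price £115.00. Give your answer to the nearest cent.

£8.97

Per-period risk-free factor R = e^0.12 = 1.1275; dividend-adjusted growth = e^(0.12−0.02) = 1.1052.
Risk-neutral probability p = (1.1052 − 0.7)/(1.4 − 0.7) = 0.4052/0.7000 = 0.5788
Terminal stock prices: S_u = 182, S_d = 91
Terminal payoffs (K − S): max(-67, 0) = 0, max(24, 0) = 24
Node 0 (S = 130): V_0 = e^(−0.12)·[0.5788·0.0000 + 0.4212·24.0000] = 8.9654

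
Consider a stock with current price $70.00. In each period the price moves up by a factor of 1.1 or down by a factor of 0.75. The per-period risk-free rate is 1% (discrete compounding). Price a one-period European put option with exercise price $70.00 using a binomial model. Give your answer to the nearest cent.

$4.46

Risk-neutral probability p = (1 + 0.01 − 0.75)/(1.1 − 0.75) = 0.2600/0.3500 = 0.7429
Terminal stock prices: S_u = 77, S_d = 52.5
Terminal payoffs (K − S): max(-7, 0) = 0, max(17.5, 0) = 17.5
Node 0 (S = 70): V_0 = 1/1.01·[0.7429·0.0000 + 0.2571·17.5000] = 4.4554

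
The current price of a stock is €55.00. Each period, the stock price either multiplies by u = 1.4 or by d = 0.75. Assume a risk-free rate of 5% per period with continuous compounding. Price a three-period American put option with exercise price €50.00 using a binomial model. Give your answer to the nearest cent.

Risk-neutral probability p = (e^0.05 − 0.75)/(1.4 − 0.75) = 0.3013/0.6500 = 0.4635
Terminal stock prices: S_uuu = 150.9, S_uud = 80.85, S_udd = 43.31, S_ddd = 23.2
Terminal payoffs (K − S): max(-100.9, 0) = 0, max(-30.85, 0) = 0, max(6.688, 0) = 6.688, max(26.8, 0) = 26.8
Node uu (S = 107.8): continuation = e^(−0.05)·[0.4635·0.0000 + 0.5365·0.0000] = 0.0000; exercise value = 0.0000 ≤ continuation, so V_uu = 0.0000
Node ud (S = 57.75): continuation = e^(−0.05)·[0.4635·0.0000 + 0.5365·6.6875] = 3.4129; exercise value = 0.0000 ≤ continuation, so V_ud = 3.4129
Node dd (S = 30.94): continuation = e^(−0.05)·[0.4635·6.6875 + 0.5365·26.7969] = 16.6240; exercise value = 19.0625 > continuation, so V_dd = 19.0625 (exercise)
Node u (S = 77): continuation = e^(−0.05)·[0.4635·0.0000 + 0.5365·3.4129] = 1.7417; exercise value = 0.0000 ≤ continuation, so V_u = 1.7417
Node d (S = 41.25): continuation = e^(−0.05)·[0.4635·3.4129 + 0.5365·19.0625] = 11.2331; exercise value = 8.7500 ≤ continuation, so V_d = 11.2331
Node 0 (S = 55): continuation = e^(−0.05)·[0.4635·1.7417 + 0.5365·11.2331] = 6.5006; exercise value = 0.0000 ≤ continuation, so V_0 = 6.5006

€6.50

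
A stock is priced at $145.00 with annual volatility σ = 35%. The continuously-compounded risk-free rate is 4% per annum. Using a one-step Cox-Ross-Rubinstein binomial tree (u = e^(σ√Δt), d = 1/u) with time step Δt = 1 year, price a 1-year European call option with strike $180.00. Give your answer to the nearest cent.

$11.65

CRR parameters: u = e^(σ√Δt) = e^(0.35·√1) = 1.4191, d = 1/u = 0.7047
Per-period rate: rΔt = 0.04·1 = 0.04, so R = e^0.04 = 1.0408
Risk-neutral probability p = (e^0.04 − 0.7047)/(1.4191 − 0.7047) = 0.3361/0.7144 = 0.4705
Terminal stock prices: S_u = 205.8, S_d = 102.2
Terminal payoffs (S − K): max(25.76, 0) = 25.76, max(-77.82, 0) = 0
Node 0 (S = 145): V_0 = e^(−0.04)·[0.4705·25.7648 + 0.5295·0.0000] = 11.6473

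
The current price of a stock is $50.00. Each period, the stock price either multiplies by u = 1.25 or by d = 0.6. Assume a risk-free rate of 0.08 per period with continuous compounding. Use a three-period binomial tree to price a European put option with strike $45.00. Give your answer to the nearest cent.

$3.05

Risk-neutral probability p = (e^0.08 − 0.6)/(1.25 − 0.6) = 0.4833/0.6500 = 0.7435
Terminal stock prices: S_uuu = 97.66, S_uud = 46.88, S_udd = 22.5, S_ddd = 10.8
Terminal payoffs (K − S): max(-52.66, 0) = 0, max(-1.875, 0) = 0, max(22.5, 0) = 22.5, max(34.2, 0) = 34.2
Node uu (S = 78.12): V_uu = e^(−0.08)·[0.7435·0.0000 + 0.2565·0.0000] = 0.0000
Node ud (S = 37.5): V_ud = e^(−0.08)·[0.7435·0.0000 + 0.2565·22.5000] = 5.3271
Node dd (S = 18): V_dd = e^(−0.08)·[0.7435·22.5000 + 0.2565·34.2000] = 23.5402
Node u (S = 62.5): V_u = e^(−0.08)·[0.7435·0.0000 + 0.2565·5.3271] = 1.2613
Node d (S = 30): V_d = e^(−0.08)·[0.7435·5.3271 + 0.2565·23.5402] = 9.2297
Node 0 (S = 50): V_0 = e^(−0.08)·[0.7435·1.2613 + 0.2565·9.2297] = 3.0509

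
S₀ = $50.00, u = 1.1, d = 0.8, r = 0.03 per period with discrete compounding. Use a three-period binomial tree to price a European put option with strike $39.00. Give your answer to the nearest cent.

Risk-neutral probability p = (1 + 0.03 − 0.8)/(1.1 − 0.8) = 0.2300/0.3000 = 0.7667
Terminal stock prices: S_uuu = 66.55, S_uud = 48.4, S_udd = 35.2, S_ddd = 25.6
Terminal payoffs (K − S): max(-27.55, 0) = 0, max(-9.4, 0) = 0, max(3.8, 0) = 3.8, max(13.4, 0) = 13.4
Node uu (S = 60.5): V_uu = 1/1.03·[0.7667·0.0000 + 0.2333·0.0000] = 0.0000
Node ud (S = 44): V_ud = 1/1.03·[0.7667·0.0000 + 0.2333·3.8000] = 0.8608
Node dd (S = 32): V_dd = 1/1.03·[0.7667·3.8000 + 0.2333·13.4000] = 5.8641
Node u (S = 55): V_u = 1/1.03·[0.7667·0.0000 + 0.2333·0.8608] = 0.1950
Node d (S = 40): V_d = 1/1.03·[0.7667·0.8608 + 0.2333·5.8641] = 1.9692
Node 0 (S = 50): V_0 = 1/1.03·[0.7667·0.1950 + 0.2333·1.9692] = 0.5912

$0.59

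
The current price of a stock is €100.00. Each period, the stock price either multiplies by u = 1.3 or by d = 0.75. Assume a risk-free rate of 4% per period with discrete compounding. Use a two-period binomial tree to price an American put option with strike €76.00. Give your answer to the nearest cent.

Risk-neutral probability p = (1 + 0.04 − 0.75)/(1.3 − 0.75) = 0.2900/0.5500 = 0.5273
Terminal stock prices: S_uu = 169, S_ud = 97.5, S_dd = 56.25
Terminal payoffs (K − S): max(-93, 0) = 0, max(-21.5, 0) = 0, max(19.75, 0) = 19.75
Node u (S = 130): continuation = 1/1.04·[0.5273·0.0000 + 0.4727·0.0000] = 0.0000; exercise value = 0.0000 ≤ continuation, so V_u = 0.0000
Node d (S = 75): continuation = 1/1.04·[0.5273·0.0000 + 0.4727·19.7500] = 8.9773; exercise value = 1.0000 ≤ continuation, so V_d = 8.9773
Node 0 (S = 100): continuation = 1/1.04·[0.5273·0.0000 + 0.4727·8.9773] = 4.0806; exercise value = 0.0000 ≤ continuation, so V_0 = 4.0806

€4.08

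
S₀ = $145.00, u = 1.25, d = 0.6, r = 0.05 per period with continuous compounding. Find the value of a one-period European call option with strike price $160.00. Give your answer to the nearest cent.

$14.03

Risk-neutral probability p = (e^0.05 − 0.6)/(1.25 − 0.6) = 0.4513/0.6500 = 0.6943
Terminal stock prices: S_u = 181.2, S_d = 87
Terminal payoffs (S − K): max(21.25, 0) = 21.25, max(-73, 0) = 0
Node 0 (S = 145): V_0 = e^(−0.05)·[0.6943·21.2500 + 0.3057·0.0000] = 14.0336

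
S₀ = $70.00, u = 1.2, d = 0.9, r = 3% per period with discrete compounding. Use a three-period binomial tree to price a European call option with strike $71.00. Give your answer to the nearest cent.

$9.48

Risk-neutral probability p = (1 + 0.03 − 0.9)/(1.2 − 0.9) = 0.1300/0.3000 = 0.4333
Terminal stock prices: S_uuu = 121, S_uud = 90.72, S_udd = 68.04, S_ddd = 51.03
Terminal payoffs (S − K): max(49.96, 0) = 49.96, max(19.72, 0) = 19.72, max(-2.96, 0) = 0, max(-19.97, 0) = 0
Node uu (S = 100.8): V_uu = 1/1.03·[0.4333·49.9600 + 0.5667·19.7200] = 31.8680
Node ud (S = 75.6): V_ud = 1/1.03·[0.4333·19.7200 + 0.5667·0.0000] = 8.2964
Node dd (S = 56.7): V_dd = 1/1.03·[0.4333·0.0000 + 0.5667·0.0000] = 0.0000
Node u (S = 84): V_u = 1/1.03·[0.4333·31.8680 + 0.5667·8.2964] = 17.9716
Node d (S = 63): V_d = 1/1.03·[0.4333·8.2964 + 0.5667·0.0000] = 3.4904
Node 0 (S = 70): V_0 = 1/1.03·[0.4333·17.9716 + 0.5667·3.4904] = 9.4812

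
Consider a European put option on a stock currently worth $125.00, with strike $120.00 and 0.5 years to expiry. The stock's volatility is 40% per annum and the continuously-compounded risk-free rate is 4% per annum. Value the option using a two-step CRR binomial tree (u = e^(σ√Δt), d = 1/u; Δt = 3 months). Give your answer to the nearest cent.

$9.78

CRR parameters: u = e^(σ√Δt) = e^(0.4·√0.25) = 1.2214, d = 1/u = 0.8187
Per-period rate: rΔt = 0.04·0.25 = 0.01, so R = e^0.01 = 1.0101
Risk-neutral probability p = (e^0.01 − 0.8187)/(1.2214 − 0.8187) = 0.1913/0.4027 = 0.4751
Terminal stock prices: S_uu = 186.5, S_ud = 125, S_dd = 83.79
Terminal payoffs (K − S): max(-66.48, 0) = 0, max(-5, 0) = 0, max(36.21, 0) = 36.21
Node u (S = 152.7): V_u = e^(−0.01)·[0.4751·0.0000 + 0.5249·0.0000] = 0.0000
Node d (S = 102.3): V_d = e^(−0.01)·[0.4751·0.0000 + 0.5249·36.2100] = 18.8166
Node 0 (S = 125): V_0 = e^(−0.01)·[0.4751·0.0000 + 0.5249·18.8166] = 9.7781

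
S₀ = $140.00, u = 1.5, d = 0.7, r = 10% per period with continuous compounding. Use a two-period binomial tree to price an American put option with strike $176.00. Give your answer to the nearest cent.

Risk-neutral probability p = (e^0.1 − 0.7)/(1.5 − 0.7) = 0.4052/0.8000 = 0.5065
Terminal stock prices: S_uu = 315, S_ud = 147, S_dd = 68.6
Terminal payoffs (K − S): max(-139, 0) = 0, max(29, 0) = 29, max(107.4, 0) = 107.4
Node u (S = 210): continuation = e^(−0.1)·[0.5065·0.0000 + 0.4935·29.0000] = 12.9505; exercise value = 0.0000 ≤ continuation, so V_u = 12.9505
Node d (S = 98): continuation = e^(−0.1)·[0.5065·29.0000 + 0.4935·107.4000] = 61.2514; exercise value = 78.0000 > continuation, so V_d = 78.0000 (exercise)
Node 0 (S = 140): continuation = e^(−0.1)·[0.5065·12.9505 + 0.4935·78.0000] = 40.7673; exercise value = 36.0000 ≤ continuation, so V_0 = 40.7673

$40.77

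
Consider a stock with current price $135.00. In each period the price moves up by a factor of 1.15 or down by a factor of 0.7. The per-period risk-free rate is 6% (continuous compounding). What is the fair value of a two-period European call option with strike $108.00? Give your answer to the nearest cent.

Risk-neutral probability p = (e^0.06 − 0.7)/(1.15 − 0.7) = 0.3618/0.4500 = 0.8041
Terminal stock prices: S_uu = 178.5, S_ud = 108.7, S_dd = 66.15
Terminal payoffs (S − K): max(70.54, 0) = 70.54, max(0.675, 0) = 0.675, max(-41.85, 0) = 0
Node u (S = 155.2): V_u = e^(−0.06)·[0.8041·70.5375 + 0.1959·0.6750] = 53.5394
Node d (S = 94.5): V_d = e^(−0.06)·[0.8041·0.6750 + 0.1959·0.0000] = 0.5111
Node 0 (S = 135): V_0 = e^(−0.06)·[0.8041·53.5394 + 0.1959·0.5111] = 40.6373

$40.64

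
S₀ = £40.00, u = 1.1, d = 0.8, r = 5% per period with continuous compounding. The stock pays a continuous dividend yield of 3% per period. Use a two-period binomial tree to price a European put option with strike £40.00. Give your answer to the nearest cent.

Per-period risk-free factor R = e^0.05 = 1.0513; dividend-adjusted growth = e^(0.05−0.03) = 1.0202.
Risk-neutral probability p = (1.0202 − 0.8)/(1.1 − 0.8) = 0.2202/0.3000 = 0.7340
Terminal stock prices: S_uu = 48.4, S_ud = 35.2, S_dd = 25.6
Terminal payoffs (K − S): max(-8.4, 0) = 0, max(4.8, 0) = 4.8, max(14.4, 0) = 14.4
Node u (S = 44): V_u = e^(−0.05)·[0.7340·0.0000 + 0.2660·4.8000] = 1.2145
Node d (S = 32): V_d = e^(−0.05)·[0.7340·4.8000 + 0.2660·14.4000] = 6.9949
Node 0 (S = 40): V_0 = e^(−0.05)·[0.7340·1.2145 + 0.2660·6.9949] = 2.6179

£2.62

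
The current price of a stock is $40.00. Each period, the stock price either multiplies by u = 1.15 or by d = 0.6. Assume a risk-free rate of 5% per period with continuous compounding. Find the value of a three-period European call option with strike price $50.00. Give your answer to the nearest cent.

Risk-neutral probability p = (e^0.05 − 0.6)/(1.15 − 0.6) = 0.4513/0.5500 = 0.8205
Terminal stock prices: S_uuu = 60.83, S_uud = 31.74, S_udd = 16.56, S_ddd = 8.64
Terminal payoffs (S − K): max(10.83, 0) = 10.83, max(-18.26, 0) = 0, max(-33.44, 0) = 0, max(-41.36, 0) = 0
Node uu (S = 52.9): V_uu = e^(−0.05)·[0.8205·10.8350 + 0.1795·0.0000] = 8.4565
Node ud (S = 27.6): V_ud = e^(−0.05)·[0.8205·0.0000 + 0.1795·0.0000] = 0.0000
Node dd (S = 14.4): V_dd = e^(−0.05)·[0.8205·0.0000 + 0.1795·0.0000] = 0.0000
Node u (S = 46): V_u = e^(−0.05)·[0.8205·8.4565 + 0.1795·0.0000] = 6.6001
Node d (S = 24): V_d = e^(−0.05)·[0.8205·0.0000 + 0.1795·0.0000] = 0.0000
Node 0 (S = 40): V_0 = e^(−0.05)·[0.8205·6.6001 + 0.1795·0.0000] = 5.1512

$5.15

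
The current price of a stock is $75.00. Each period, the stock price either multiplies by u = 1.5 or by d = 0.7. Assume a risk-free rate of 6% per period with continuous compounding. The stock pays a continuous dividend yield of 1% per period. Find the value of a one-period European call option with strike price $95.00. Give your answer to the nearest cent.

Per-period risk-free factor R = e^0.06 = 1.0618; dividend-adjusted growth = e^(0.06−0.01) = 1.0513.
Risk-neutral probability p = (1.0513 − 0.7)/(1.5 − 0.7) = 0.3513/0.8000 = 0.4391
Terminal stock prices: S_u = 112.5, S_d = 52.5
Terminal payoffs (S − K): max(17.5, 0) = 17.5, max(-42.5, 0) = 0
Node 0 (S = 75): V_0 = e^(−0.06)·[0.4391·17.5000 + 0.5609·0.0000] = 7.2366

$7.24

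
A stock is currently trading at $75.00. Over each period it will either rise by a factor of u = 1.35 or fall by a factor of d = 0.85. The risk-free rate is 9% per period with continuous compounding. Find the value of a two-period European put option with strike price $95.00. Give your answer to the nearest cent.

$12.65

Risk-neutral probability p = (e^0.09 − 0.85)/(1.35 − 0.85) = 0.2442/0.5000 = 0.4883
Terminal stock prices: S_uu = 136.7, S_ud = 86.06, S_dd = 54.19
Terminal payoffs (K − S): max(-41.69, 0) = 0, max(8.938, 0) = 8.938, max(40.81, 0) = 40.81
Node u (S = 101.2): V_u = e^(−0.09)·[0.4883·0.0000 + 0.5117·8.9375] = 4.1793
Node d (S = 63.75): V_d = e^(−0.09)·[0.4883·8.9375 + 0.5117·40.8125] = 23.0735
Node 0 (S = 75): V_0 = e^(−0.09)·[0.4883·4.1793 + 0.5117·23.0735] = 12.6548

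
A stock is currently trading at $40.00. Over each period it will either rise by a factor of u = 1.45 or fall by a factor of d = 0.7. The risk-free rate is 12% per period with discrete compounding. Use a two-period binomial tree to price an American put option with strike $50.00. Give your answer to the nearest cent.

Risk-neutral probability p = (1 + 0.12 − 0.7)/(1.45 − 0.7) = 0.4200/0.7500 = 0.5600
Terminal stock prices: S_uu = 84.1, S_ud = 40.6, S_dd = 19.6
Terminal payoffs (K − S): max(-34.1, 0) = 0, max(9.4, 0) = 9.4, max(30.4, 0) = 30.4
Node u (S = 58): continuation = 1/1.12·[0.5600·0.0000 + 0.4400·9.4000] = 3.6929; exercise value = 0.0000 ≤ continuation, so V_u = 3.6929
Node d (S = 28): continuation = 1/1.12·[0.5600·9.4000 + 0.4400·30.4000] = 16.6429; exercise value = 22.0000 > continuation, so V_d = 22.0000 (exercise)
Node 0 (S = 40): continuation = 1/1.12·[0.5600·3.6929 + 0.4400·22.0000] = 10.4893; exercise value = 10.0000 ≤ continuation, so V_0 = 10.4893

$10.49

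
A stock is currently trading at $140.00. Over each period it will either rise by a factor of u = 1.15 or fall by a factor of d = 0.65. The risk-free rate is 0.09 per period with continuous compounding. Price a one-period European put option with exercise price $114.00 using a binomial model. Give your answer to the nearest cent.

Risk-neutral probability p = (e^0.09 − 0.65)/(1.15 − 0.65) = 0.4442/0.5000 = 0.8883
Terminal stock prices: S_u = 161, S_d = 91
Terminal payoffs (K − S): max(-47, 0) = 0, max(23, 0) = 23
Node 0 (S = 140): V_0 = e^(−0.09)·[0.8883·0.0000 + 0.1117·23.0000] = 2.3470

$2.35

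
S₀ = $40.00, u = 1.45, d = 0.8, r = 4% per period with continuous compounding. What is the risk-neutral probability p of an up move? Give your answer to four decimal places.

Risk-neutral probability p = (e^0.04 − 0.8)/(1.45 − 0.8) = 0.2408/0.6500 = 0.3705

p = 0.3705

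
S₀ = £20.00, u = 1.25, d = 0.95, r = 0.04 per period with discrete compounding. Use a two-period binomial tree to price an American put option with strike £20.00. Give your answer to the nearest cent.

£0.88

Risk-neutral probability p = (1 + 0.04 − 0.95)/(1.25 − 0.95) = 0.0900/0.3000 = 0.3000
Terminal stock prices: S_uu = 31.25, S_ud = 23.75, S_dd = 18.05
Terminal payoffs (K − S): max(-11.25, 0) = 0, max(-3.75, 0) = 0, max(1.95, 0) = 1.95
Node u (S = 25): continuation = 1/1.04·[0.3000·0.0000 + 0.7000·0.0000] = 0.0000; exercise value = 0.0000 ≤ continuation, so V_u = 0.0000
Node d (S = 19): continuation = 1/1.04·[0.3000·0.0000 + 0.7000·1.9500] = 1.3125; exercise value = 1.0000 ≤ continuation, so V_d = 1.3125
Node 0 (S = 20): continuation = 1/1.04·[0.3000·0.0000 + 0.7000·1.3125] = 0.8834; exercise value = 0.0000 ≤ continuation, so V_0 = 0.8834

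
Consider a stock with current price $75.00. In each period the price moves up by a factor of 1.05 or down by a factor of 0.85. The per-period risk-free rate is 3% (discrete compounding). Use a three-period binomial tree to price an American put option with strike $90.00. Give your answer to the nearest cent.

Risk-neutral probability p = (1 + 0.03 − 0.85)/(1.05 − 0.85) = 0.1800/0.2000 = 0.9000
Terminal stock prices: S_uuu = 86.82, S_uud = 70.28, S_udd = 56.9, S_ddd = 46.06
Terminal payoffs (K − S): max(3.178, 0) = 3.178, max(19.72, 0) = 19.72, max(33.1, 0) = 33.1, max(43.94, 0) = 43.94
Node uu (S = 82.69): continuation = 1/1.03·[0.9000·3.1781 + 0.1000·19.7156] = 4.6911; exercise value = 7.3125 > continuation, so V_uu = 7.3125 (exercise)
Node ud (S = 66.94): continuation = 1/1.03·[0.9000·19.7156 + 0.1000·33.1031] = 20.4411; exercise value = 23.0625 > continuation, so V_ud = 23.0625 (exercise)
Node dd (S = 54.19): continuation = 1/1.03·[0.9000·33.1031 + 0.1000·43.9406] = 33.1911; exercise value = 35.8125 > continuation, so V_dd = 35.8125 (exercise)
Node u (S = 78.75): continuation = 1/1.03·[0.9000·7.3125 + 0.1000·23.0625] = 8.6286; exercise value = 11.2500 > continuation, so V_u = 11.2500 (exercise)
Node d (S = 63.75): continuation = 1/1.03·[0.9000·23.0625 + 0.1000·35.8125] = 23.6286; exercise value = 26.2500 > continuation, so V_d = 26.2500 (exercise)
Node 0 (S = 75): continuation = 1/1.03·[0.9000·11.2500 + 0.1000·26.2500] = 12.3786; exercise value = 15.0000 > continuation, so V_0 = 15.0000 (exercise)

$15.00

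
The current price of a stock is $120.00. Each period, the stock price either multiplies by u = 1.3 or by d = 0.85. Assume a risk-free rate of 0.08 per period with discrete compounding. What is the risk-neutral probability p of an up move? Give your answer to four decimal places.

Risk-neutral probability p = (1 + 0.08 − 0.85)/(1.3 − 0.85) = 0.2300/0.4500 = 0.5111

p = 0.5111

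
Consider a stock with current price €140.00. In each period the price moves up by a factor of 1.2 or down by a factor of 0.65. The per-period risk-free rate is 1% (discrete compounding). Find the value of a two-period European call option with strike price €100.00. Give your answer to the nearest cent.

€46.75

Risk-neutral probability p = (1 + 0.01 − 0.65)/(1.2 − 0.65) = 0.3600/0.5500 = 0.6545
Terminal stock prices: S_uu = 201.6, S_ud = 109.2, S_dd = 59.15
Terminal payoffs (S − K): max(101.6, 0) = 101.6, max(9.2, 0) = 9.2, max(-40.85, 0) = 0
Node u (S = 168): V_u = 1/1.01·[0.6545·101.6000 + 0.3455·9.2000] = 68.9901
Node d (S = 91): V_d = 1/1.01·[0.6545·9.2000 + 0.3455·0.0000] = 5.9622
Node 0 (S = 140): V_0 = 1/1.01·[0.6545·68.9901 + 0.3455·5.9622] = 46.7493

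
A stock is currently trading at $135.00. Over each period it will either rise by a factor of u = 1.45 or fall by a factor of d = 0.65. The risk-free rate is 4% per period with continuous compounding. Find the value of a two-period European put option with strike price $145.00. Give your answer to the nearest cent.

$29.44

Risk-neutral probability p = (e^0.04 − 0.65)/(1.45 − 0.65) = 0.3908/0.8000 = 0.4885
Terminal stock prices: S_uu = 283.8, S_ud = 127.2, S_dd = 57.04
Terminal payoffs (K − S): max(-138.8, 0) = 0, max(17.76, 0) = 17.76, max(87.96, 0) = 87.96
Node u (S = 195.8): V_u = e^(−0.04)·[0.4885·0.0000 + 0.5115·17.7625] = 8.7290
Node d (S = 87.75): V_d = e^(−0.04)·[0.4885·17.7625 + 0.5115·87.9625] = 51.5645
Node 0 (S = 135): V_0 = e^(−0.04)·[0.4885·8.7290 + 0.5115·51.5645] = 29.4374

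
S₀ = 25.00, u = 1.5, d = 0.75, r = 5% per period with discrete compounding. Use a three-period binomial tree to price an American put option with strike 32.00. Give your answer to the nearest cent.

Risk-neutral probability p = (1 + 0.05 − 0.75)/(1.5 − 0.75) = 0.3000/0.7500 = 0.4000
Terminal stock prices: S_uuu = 84.38, S_uud = 42.19, S_udd = 21.09, S_ddd = 10.55
Terminal payoffs (K − S): max(-52.38, 0) = 0, max(-10.19, 0) = 0, max(10.91, 0) = 10.91, max(21.45, 0) = 21.45
Node uu (S = 56.25): continuation = 1/1.05·[0.4000·0.0000 + 0.6000·0.0000] = 0.0000; exercise value = 0.0000 ≤ continuation, so V_uu = 0.0000
Node ud (S = 28.12): continuation = 1/1.05·[0.4000·0.0000 + 0.6000·10.9062] = 6.2321; exercise value = 3.8750 ≤ continuation, so V_ud = 6.2321
Node dd (S = 14.06): continuation = 1/1.05·[0.4000·10.9062 + 0.6000·21.4531] = 16.4137; exercise value = 17.9375 > continuation, so V_dd = 17.9375 (exercise)
Node u (S = 37.5): continuation = 1/1.05·[0.4000·0.0000 + 0.6000·6.2321] = 3.5612; exercise value = 0.0000 ≤ continuation, so V_u = 3.5612
Node d (S = 18.75): continuation = 1/1.05·[0.4000·6.2321 + 0.6000·17.9375] = 12.6241; exercise value = 13.2500 > continuation, so V_d = 13.2500 (exercise)
Node 0 (S = 25): continuation = 1/1.05·[0.4000·3.5612 + 0.6000·13.2500] = 8.9281; exercise value = 7.0000 ≤ continuation, so V_0 = 8.9281

8.93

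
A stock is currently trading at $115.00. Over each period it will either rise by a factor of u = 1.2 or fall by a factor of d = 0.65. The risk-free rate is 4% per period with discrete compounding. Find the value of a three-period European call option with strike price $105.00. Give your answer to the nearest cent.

Risk-neutral probability p = (1 + 0.04 − 0.65)/(1.2 − 0.65) = 0.3900/0.5500 = 0.7091
Terminal stock prices: S_uuu = 198.7, S_uud = 107.6, S_udd = 58.31, S_ddd = 31.58
Terminal payoffs (S − K): max(93.72, 0) = 93.72, max(2.64, 0) = 2.64, max(-46.69, 0) = 0, max(-73.42, 0) = 0
Node uu (S = 165.6): V_uu = 1/1.04·[0.7091·93.7200 + 0.2909·2.6400] = 64.6385
Node ud (S = 89.7): V_ud = 1/1.04·[0.7091·2.6400 + 0.2909·0.0000] = 1.8000
Node dd (S = 48.59): V_dd = 1/1.04·[0.7091·0.0000 + 0.2909·0.0000] = 0.0000
Node u (S = 138): V_u = 1/1.04·[0.7091·64.6385 + 0.2909·1.8000] = 44.5752
Node d (S = 74.75): V_d = 1/1.04·[0.7091·1.8000 + 0.2909·0.0000] = 1.2273
Node 0 (S = 115): V_0 = 1/1.04·[0.7091·44.5752 + 0.2909·1.2273] = 30.7355

$30.74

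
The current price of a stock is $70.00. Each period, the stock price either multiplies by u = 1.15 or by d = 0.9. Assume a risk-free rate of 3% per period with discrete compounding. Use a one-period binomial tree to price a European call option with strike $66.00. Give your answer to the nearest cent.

Risk-neutral probability p = (1 + 0.03 − 0.9)/(1.15 − 0.9) = 0.1300/0.2500 = 0.5200
Terminal stock prices: S_u = 80.5, S_d = 63
Terminal payoffs (S − K): max(14.5, 0) = 14.5, max(-3, 0) = 0
Node 0 (S = 70): V_0 = 1/1.03·[0.5200·14.5000 + 0.4800·0.0000] = 7.3204

$7.32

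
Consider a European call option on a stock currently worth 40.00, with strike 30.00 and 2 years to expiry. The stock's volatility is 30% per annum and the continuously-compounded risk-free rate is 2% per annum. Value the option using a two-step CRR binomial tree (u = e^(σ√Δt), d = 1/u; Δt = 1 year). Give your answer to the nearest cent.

13.44

CRR parameters: u = e^(σ√Δt) = e^(0.3·√1) = 1.3499, d = 1/u = 0.7408
Per-period rate: rΔt = 0.02·1 = 0.02, so R = e^0.02 = 1.0202
Risk-neutral probability p = (e^0.02 − 0.7408)/(1.3499 − 0.7408) = 0.2794/0.6090 = 0.4587
Terminal stock prices: S_uu = 72.88, S_ud = 40, S_dd = 21.95
Terminal payoffs (S − K): max(42.88, 0) = 42.88, max(10, 0) = 10, max(-8.048, 0) = 0
Node u (S = 53.99): V_u = e^(−0.02)·[0.4587·42.8848 + 0.5413·10.0000] = 24.5884
Node d (S = 29.63): V_d = e^(−0.02)·[0.4587·10.0000 + 0.5413·0.0000] = 4.4964
Node 0 (S = 40): V_0 = e^(−0.02)·[0.4587·24.5884 + 0.5413·4.4964] = 13.4416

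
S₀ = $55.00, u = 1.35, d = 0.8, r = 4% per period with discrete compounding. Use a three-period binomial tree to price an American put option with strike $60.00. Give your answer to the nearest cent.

$10.36

Risk-neutral probability p = (1 + 0.04 − 0.8)/(1.35 − 0.8) = 0.2400/0.5500 = 0.4364
Terminal stock prices: S_uuu = 135.3, S_uud = 80.19, S_udd = 47.52, S_ddd = 28.16
Terminal payoffs (K − S): max(-75.32, 0) = 0, max(-20.19, 0) = 0, max(12.48, 0) = 12.48, max(31.84, 0) = 31.84
Node uu (S = 100.2): continuation = 1/1.04·[0.4364·0.0000 + 0.5636·0.0000] = 0.0000; exercise value = 0.0000 ≤ continuation, so V_uu = 0.0000
Node ud (S = 59.4): continuation = 1/1.04·[0.4364·0.0000 + 0.5636·12.4800] = 6.7636; exercise value = 0.6000 ≤ continuation, so V_ud = 6.7636
Node dd (S = 35.2): continuation = 1/1.04·[0.4364·12.4800 + 0.5636·31.8400] = 22.4923; exercise value = 24.8000 > continuation, so V_dd = 24.8000 (exercise)
Node u (S = 74.25): continuation = 1/1.04·[0.4364·0.0000 + 0.5636·6.7636] = 3.6656; exercise value = 0.0000 ≤ continuation, so V_u = 3.6656
Node d (S = 44): continuation = 1/1.04·[0.4364·6.7636 + 0.5636·24.8000] = 16.2784; exercise value = 16.0000 ≤ continuation, so V_d = 16.2784
Node 0 (S = 55): continuation = 1/1.04·[0.4364·3.6656 + 0.5636·16.2784] = 10.3603; exercise value = 5.0000 ≤ continuation, so V_0 = 10.3603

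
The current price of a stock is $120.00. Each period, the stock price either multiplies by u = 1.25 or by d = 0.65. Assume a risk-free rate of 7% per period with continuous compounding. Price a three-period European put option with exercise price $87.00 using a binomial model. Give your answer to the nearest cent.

$4.67

Risk-neutral probability p = (e^0.07 − 0.65)/(1.25 − 0.65) = 0.4225/0.6000 = 0.7042
Terminal stock prices: S_uuu = 234.4, S_uud = 121.9, S_udd = 63.38, S_ddd = 32.95
Terminal payoffs (K − S): max(-147.4, 0) = 0, max(-34.88, 0) = 0, max(23.62, 0) = 23.62, max(54.05, 0) = 54.05
Node uu (S = 187.5): V_uu = e^(−0.07)·[0.7042·0.0000 + 0.2958·0.0000] = 0.0000
Node ud (S = 97.5): V_ud = e^(−0.07)·[0.7042·0.0000 + 0.2958·23.6250] = 6.5163
Node dd (S = 50.7): V_dd = e^(−0.07)·[0.7042·23.6250 + 0.2958·54.0450] = 30.4183
Node u (S = 150): V_u = e^(−0.07)·[0.7042·0.0000 + 0.2958·6.5163] = 1.7973
Node d (S = 78): V_d = e^(−0.07)·[0.7042·6.5163 + 0.2958·30.4183] = 12.6684
Node 0 (S = 120): V_0 = e^(−0.07)·[0.7042·1.7973 + 0.2958·12.6684] = 4.6743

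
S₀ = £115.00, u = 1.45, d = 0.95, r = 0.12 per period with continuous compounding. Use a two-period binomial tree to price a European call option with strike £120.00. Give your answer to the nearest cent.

£25.91

Risk-neutral probability p = (e^0.12 − 0.95)/(1.45 − 0.95) = 0.1775/0.5000 = 0.3550
Terminal stock prices: S_uu = 241.8, S_ud = 158.4, S_dd = 103.8
Terminal payoffs (S − K): max(121.8, 0) = 121.8, max(38.41, 0) = 38.41, max(-16.21, 0) = 0
Node u (S = 166.8): V_u = e^(−0.12)·[0.3550·121.7875 + 0.6450·38.4125] = 60.3195
Node d (S = 109.2): V_d = e^(−0.12)·[0.3550·38.4125 + 0.6450·0.0000] = 12.0942
Node 0 (S = 115): V_0 = e^(−0.12)·[0.3550·60.3195 + 0.6450·12.0942] = 25.9104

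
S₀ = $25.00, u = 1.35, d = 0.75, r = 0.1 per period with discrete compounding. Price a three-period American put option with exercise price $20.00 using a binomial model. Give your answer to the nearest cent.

$1.01

Risk-neutral probability p = (1 + 0.1 − 0.75)/(1.35 − 0.75) = 0.3500/0.6000 = 0.5833
Terminal stock prices: S_uuu = 61.51, S_uud = 34.17, S_udd = 18.98, S_ddd = 10.55
Terminal payoffs (K − S): max(-41.51, 0) = 0, max(-14.17, 0) = 0, max(1.016, 0) = 1.016, max(9.453, 0) = 9.453
Node uu (S = 45.56): continuation = 1/1.1·[0.5833·0.0000 + 0.4167·0.0000] = 0.0000; exercise value = 0.0000 ≤ continuation, so V_uu = 0.0000
Node ud (S = 25.31): continuation = 1/1.1·[0.5833·0.0000 + 0.4167·1.0156] = 0.3847; exercise value = 0.0000 ≤ continuation, so V_ud = 0.3847
Node dd (S = 14.06): continuation = 1/1.1·[0.5833·1.0156 + 0.4167·9.4531] = 4.1193; exercise value = 5.9375 > continuation, so V_dd = 5.9375 (exercise)
Node u (S = 33.75): continuation = 1/1.1·[0.5833·0.0000 + 0.4167·0.3847] = 0.1457; exercise value = 0.0000 ≤ continuation, so V_u = 0.1457
Node d (S = 18.75): continuation = 1/1.1·[0.5833·0.3847 + 0.4167·5.9375] = 2.4531; exercise value = 1.2500 ≤ continuation, so V_d = 2.4531
Node 0 (S = 25): continuation = 1/1.1·[0.5833·0.1457 + 0.4167·2.4531] = 1.0065; exercise value = 0.0000 ≤ continuation, so V_0 = 1.0065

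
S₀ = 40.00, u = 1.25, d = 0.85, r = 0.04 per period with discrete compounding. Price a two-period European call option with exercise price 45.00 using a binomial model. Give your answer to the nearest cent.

3.65

Risk-neutral probability p = (1 + 0.04 − 0.85)/(1.25 − 0.85) = 0.1900/0.4000 = 0.4750
Terminal stock prices: S_uu = 62.5, S_ud = 42.5, S_dd = 28.9
Terminal payoffs (S − K): max(17.5, 0) = 17.5, max(-2.5, 0) = 0, max(-16.1, 0) = 0
Node u (S = 50): V_u = 1/1.04·[0.4750·17.5000 + 0.5250·0.0000] = 7.9928
Node d (S = 34): V_d = 1/1.04·[0.4750·0.0000 + 0.5250·0.0000] = 0.0000
Node 0 (S = 40): V_0 = 1/1.04·[0.4750·7.9928 + 0.5250·0.0000] = 3.6506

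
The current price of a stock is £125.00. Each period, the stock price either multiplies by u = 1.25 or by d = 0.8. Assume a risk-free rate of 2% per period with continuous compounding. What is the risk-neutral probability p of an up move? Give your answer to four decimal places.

p = 0.4893

Risk-neutral probability p = (e^0.02 − 0.8)/(1.25 − 0.8) = 0.2202/0.4500 = 0.4893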